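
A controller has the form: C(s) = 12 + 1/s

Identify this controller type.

This is a Proportional-Integral (PI) controller.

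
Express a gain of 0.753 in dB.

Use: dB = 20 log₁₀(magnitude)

dB = 20 log₁₀(0.753) = -2.5 dB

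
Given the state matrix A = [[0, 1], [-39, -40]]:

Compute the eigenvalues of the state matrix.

det(A - λI) = λ² - (-40)λ + 39 = (λ - (-39))(λ - (-1)). Eigenvalues: -39, -1.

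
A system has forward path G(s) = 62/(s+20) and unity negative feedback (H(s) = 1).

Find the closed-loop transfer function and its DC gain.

T(s) = G/(1+GH) = [62/(s+20)] / [1 + 62/(s+20)] = 62/(s+20+62) = 62/(s+82). DC gain = 62/82 = 0.7561.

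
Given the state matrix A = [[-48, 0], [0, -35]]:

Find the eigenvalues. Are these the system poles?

For diagonal matrix, eigenvalues are diagonal entries: λ₁ = -48, λ₂ = -35. Eigenvalues of A = system poles.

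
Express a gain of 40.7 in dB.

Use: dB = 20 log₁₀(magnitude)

dB = 20 log₁₀(40.7) = 32.2 dB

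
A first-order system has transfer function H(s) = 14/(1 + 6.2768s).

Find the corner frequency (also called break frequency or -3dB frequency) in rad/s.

Corner frequency = 1/τ = 1/6.2768 = 0.159 rad/s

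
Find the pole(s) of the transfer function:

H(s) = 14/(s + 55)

Pole is where denominator = 0: s + 55 = 0, so s = -55.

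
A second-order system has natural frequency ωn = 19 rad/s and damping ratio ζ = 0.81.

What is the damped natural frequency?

ωd = ωn√(1 - ζ²) = 19√(1 - 0.81²) = 11.14 rad/s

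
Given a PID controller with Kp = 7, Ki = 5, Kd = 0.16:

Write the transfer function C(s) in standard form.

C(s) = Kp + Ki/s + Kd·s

Substituting values: C(s) = 7 + 5/s + 0.16s = (0.16s² + 7s + 5)/s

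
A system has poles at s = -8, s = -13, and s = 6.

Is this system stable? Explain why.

Pole(s) at s = 6 are not in the left half-plane. System is unstable.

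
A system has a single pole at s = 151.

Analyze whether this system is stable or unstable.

Pole at s = 151 is in the right half-plane. Unstable.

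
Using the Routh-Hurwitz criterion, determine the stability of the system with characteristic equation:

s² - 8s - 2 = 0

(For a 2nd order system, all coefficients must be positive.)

Coefficients: 1, -8, -2. b=-8, c=-2 not positive, so system is unstable.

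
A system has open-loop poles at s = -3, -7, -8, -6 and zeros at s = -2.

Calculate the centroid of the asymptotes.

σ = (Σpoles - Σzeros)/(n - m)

σ = (Σpoles - Σzeros)/(n - m) = (-24 - (-2))/(4 - 1) = -22/3 = -7.33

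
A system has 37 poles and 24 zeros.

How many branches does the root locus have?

Root locus has n branches where n = number of poles = 37.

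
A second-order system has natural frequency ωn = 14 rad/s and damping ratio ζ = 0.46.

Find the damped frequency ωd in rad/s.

ωd = ωn√(1 - ζ²) = 14√(1 - 0.46²) = 12.43 rad/s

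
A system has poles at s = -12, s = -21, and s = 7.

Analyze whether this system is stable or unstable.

Pole(s) at s = 7 are not in the left half-plane. System is unstable.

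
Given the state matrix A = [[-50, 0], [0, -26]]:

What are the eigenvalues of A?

For diagonal matrix, eigenvalues are diagonal entries: λ₁ = -50, λ₂ = -26.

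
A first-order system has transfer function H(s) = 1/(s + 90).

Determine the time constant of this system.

For H(s) = 1/(s + 1/τ), the pole is at -1/τ = -90, so τ = 1/90 = 0.0111 s.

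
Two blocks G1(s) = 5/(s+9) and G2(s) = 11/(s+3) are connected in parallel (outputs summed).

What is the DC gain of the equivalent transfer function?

Parallel: G_eq = G1 + G2. DC gain = G1(0) + G2(0) = 5/9 + 11/3 = 0.5556 + 3.6667 = 4.2222.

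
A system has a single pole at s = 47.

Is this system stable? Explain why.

Pole at s = 47 is in the right half-plane. Unstable.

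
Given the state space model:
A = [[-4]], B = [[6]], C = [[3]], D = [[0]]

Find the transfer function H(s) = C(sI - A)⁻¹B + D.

(sI - A)⁻¹ = 1/(s + 4). H(s) = 3 × 6/(s + 4) + 0 = 18/(s + 4).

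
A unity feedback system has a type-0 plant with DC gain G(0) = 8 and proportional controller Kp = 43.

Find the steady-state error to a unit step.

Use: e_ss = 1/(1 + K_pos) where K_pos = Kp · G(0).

K_pos = Kp · G(0) = 43 × 8 = 344. e_ss = 1/(1 + 344) = 0.0029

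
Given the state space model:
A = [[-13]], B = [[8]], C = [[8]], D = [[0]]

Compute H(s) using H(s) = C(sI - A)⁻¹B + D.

(sI - A)⁻¹ = 1/(s + 13). H(s) = 8 × 8/(s + 13) + 0 = 64/(s + 13).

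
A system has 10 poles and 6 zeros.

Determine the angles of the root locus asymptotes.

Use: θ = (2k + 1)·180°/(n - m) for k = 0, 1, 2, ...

n - m = 10 - 6 = 4. Angles: θk = (2k + 1)·180°/4 = 45°, 135°, 225°, 315°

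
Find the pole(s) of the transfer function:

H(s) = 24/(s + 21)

Pole is where denominator = 0: s + 21 = 0, so s = -21.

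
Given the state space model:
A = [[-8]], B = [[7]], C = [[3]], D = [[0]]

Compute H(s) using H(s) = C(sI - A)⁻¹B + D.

(sI - A)⁻¹ = 1/(s + 8). H(s) = 3 × 7/(s + 8) + 0 = 21/(s + 8).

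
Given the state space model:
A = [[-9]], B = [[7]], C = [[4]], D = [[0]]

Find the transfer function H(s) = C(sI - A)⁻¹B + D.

(sI - A)⁻¹ = 1/(s + 9). H(s) = 4 × 7/(s + 9) + 0 = 28/(s + 9).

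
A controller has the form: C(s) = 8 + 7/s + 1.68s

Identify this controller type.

This is a Proportional-Integral-Derivative (PID) controller.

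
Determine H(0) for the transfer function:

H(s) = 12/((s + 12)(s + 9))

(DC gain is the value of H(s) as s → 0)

DC gain = H(0) = 12/(12 × 9) = 12/108 = 0.1111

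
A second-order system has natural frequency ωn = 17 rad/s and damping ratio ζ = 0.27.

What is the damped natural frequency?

ωd = ωn√(1 - ζ²) = 17√(1 - 0.27²) = 16.37 rad/s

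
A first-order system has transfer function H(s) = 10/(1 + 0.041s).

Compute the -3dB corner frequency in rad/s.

Corner frequency = 1/τ = 1/0.041 = 24.39 rad/s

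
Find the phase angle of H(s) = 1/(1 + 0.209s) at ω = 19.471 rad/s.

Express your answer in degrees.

Phase = -arctan(ωτ) = -arctan(19.471 × 0.209) = -76.2°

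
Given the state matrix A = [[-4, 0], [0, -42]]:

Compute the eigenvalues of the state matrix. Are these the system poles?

For diagonal matrix, eigenvalues are diagonal entries: λ₁ = -4, λ₂ = -42. Eigenvalues of A = system poles.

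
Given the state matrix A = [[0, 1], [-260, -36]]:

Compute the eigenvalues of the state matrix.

det(A - λI) = λ² - (-36)λ + 260 = (λ - (-26))(λ - (-10)). Eigenvalues: -26, -10.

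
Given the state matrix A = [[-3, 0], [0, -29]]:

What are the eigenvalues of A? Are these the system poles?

For diagonal matrix, eigenvalues are diagonal entries: λ₁ = -3, λ₂ = -29. Eigenvalues of A = system poles.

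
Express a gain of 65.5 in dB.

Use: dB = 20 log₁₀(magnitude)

dB = 20 log₁₀(65.5) = 36.3 dB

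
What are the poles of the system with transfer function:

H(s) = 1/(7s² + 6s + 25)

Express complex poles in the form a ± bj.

Discriminant = 6² - 4×7×25 = 36 - 700 = -664 < 0, so the poles are a complex conjugate pair s = (-6 ± j√664)/(2×7). Real part = -6/(2×7) = -6/14 ≈ -0.4286; imaginary part = ±√664/(2×7) ≈ 1.8406. Poles: s = -0.4286 ± 1.8406j.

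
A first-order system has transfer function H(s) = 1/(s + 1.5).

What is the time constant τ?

For H(s) = 1/(s + 1/τ), the pole is at -1/τ = -1.5, so τ = 1/1.5 = 0.6667 s.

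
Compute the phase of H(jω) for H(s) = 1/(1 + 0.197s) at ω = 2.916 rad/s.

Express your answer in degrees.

Phase = -arctan(ωτ) = -arctan(2.916 × 0.197) = -29.9°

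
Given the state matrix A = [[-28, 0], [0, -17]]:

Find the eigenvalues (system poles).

For diagonal matrix, eigenvalues are diagonal entries: λ₁ = -28, λ₂ = -17.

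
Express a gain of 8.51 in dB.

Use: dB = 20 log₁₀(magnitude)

dB = 20 log₁₀(8.51) = 18.6 dB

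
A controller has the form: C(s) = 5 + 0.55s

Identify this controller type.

This is a Proportional-Derivative (PD) controller.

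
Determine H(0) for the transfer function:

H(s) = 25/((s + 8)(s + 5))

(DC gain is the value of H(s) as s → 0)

DC gain = H(0) = 25/(8 × 5) = 25/40 = 0.625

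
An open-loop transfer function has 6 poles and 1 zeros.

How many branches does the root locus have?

Root locus has n branches where n = number of poles = 6.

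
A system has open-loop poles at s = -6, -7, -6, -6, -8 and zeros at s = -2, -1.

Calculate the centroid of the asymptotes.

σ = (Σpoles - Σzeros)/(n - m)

σ = (Σpoles - Σzeros)/(n - m) = (-33 - (-3))/(5 - 2) = -30/3 = -10.0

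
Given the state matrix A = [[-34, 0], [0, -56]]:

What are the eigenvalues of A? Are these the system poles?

For diagonal matrix, eigenvalues are diagonal entries: λ₁ = -34, λ₂ = -56. Eigenvalues of A = system poles.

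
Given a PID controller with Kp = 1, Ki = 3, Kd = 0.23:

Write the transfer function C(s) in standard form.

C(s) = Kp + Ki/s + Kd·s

Substituting values: C(s) = 1 + 3/s + 0.23s = (0.23s² + s + 3)/s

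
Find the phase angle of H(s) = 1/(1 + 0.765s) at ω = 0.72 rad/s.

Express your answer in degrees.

Phase = -arctan(ωτ) = -arctan(0.72 × 0.765) = -28.8°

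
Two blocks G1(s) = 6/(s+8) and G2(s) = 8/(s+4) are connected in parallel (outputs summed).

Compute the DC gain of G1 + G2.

Parallel: G_eq = G1 + G2. DC gain = G1(0) + G2(0) = 6/8 + 8/4 = 0.75 + 2 = 2.75.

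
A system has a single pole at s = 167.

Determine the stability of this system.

Pole at s = 167 is in the right half-plane. Unstable.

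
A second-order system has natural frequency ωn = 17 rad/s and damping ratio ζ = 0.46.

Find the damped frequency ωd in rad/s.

ωd = ωn√(1 - ζ²) = 17√(1 - 0.46²) = 15.09 rad/s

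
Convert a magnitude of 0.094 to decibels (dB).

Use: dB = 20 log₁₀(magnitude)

dB = 20 log₁₀(0.094) = -20.5 dB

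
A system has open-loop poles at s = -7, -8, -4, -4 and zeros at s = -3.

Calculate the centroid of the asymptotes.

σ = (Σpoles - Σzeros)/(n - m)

σ = (Σpoles - Σzeros)/(n - m) = (-23 - (-3))/(4 - 1) = -20/3 = -6.67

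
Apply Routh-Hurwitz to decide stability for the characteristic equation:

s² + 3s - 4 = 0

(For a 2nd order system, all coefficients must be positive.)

Coefficients: 1, 3, -4. c=-4 not positive, so system is unstable.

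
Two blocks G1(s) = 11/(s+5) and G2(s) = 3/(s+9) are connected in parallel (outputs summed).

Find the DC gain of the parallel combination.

Parallel: G_eq = G1 + G2. DC gain = G1(0) + G2(0) = 11/5 + 3/9 = 2.2 + 0.3333 = 2.5333.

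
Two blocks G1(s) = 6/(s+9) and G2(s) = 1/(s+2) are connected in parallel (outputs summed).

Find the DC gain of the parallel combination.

Parallel: G_eq = G1 + G2. DC gain = G1(0) + G2(0) = 6/9 + 1/2 = 0.6667 + 0.5 = 1.1667.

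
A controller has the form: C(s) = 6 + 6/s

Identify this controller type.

This is a Proportional-Integral (PI) controller.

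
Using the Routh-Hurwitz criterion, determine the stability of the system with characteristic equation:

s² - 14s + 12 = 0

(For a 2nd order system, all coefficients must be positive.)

Coefficients: 1, -14, 12. b=-14 not positive, so system is unstable.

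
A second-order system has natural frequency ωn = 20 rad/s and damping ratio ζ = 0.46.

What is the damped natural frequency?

ωd = ωn√(1 - ζ²) = 20√(1 - 0.46²) = 17.76 rad/s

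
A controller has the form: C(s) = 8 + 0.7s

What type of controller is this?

This is a Proportional-Derivative (PD) controller.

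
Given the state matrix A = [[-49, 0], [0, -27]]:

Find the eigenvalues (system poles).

For diagonal matrix, eigenvalues are diagonal entries: λ₁ = -49, λ₂ = -27.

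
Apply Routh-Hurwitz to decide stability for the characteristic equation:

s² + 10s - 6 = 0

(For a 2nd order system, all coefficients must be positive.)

Coefficients: 1, 10, -6. c=-6 not positive, so system is unstable.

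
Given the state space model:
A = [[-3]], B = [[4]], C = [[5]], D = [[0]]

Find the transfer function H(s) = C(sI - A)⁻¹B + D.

(sI - A)⁻¹ = 1/(s + 3). H(s) = 5 × 4/(s + 3) + 0 = 20/(s + 3).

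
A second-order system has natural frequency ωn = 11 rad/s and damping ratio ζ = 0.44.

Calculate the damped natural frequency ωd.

ωd = ωn√(1 - ζ²) = 11√(1 - 0.44²) = 9.88 rad/s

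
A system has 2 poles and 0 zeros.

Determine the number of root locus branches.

Root locus has n branches where n = number of poles = 2.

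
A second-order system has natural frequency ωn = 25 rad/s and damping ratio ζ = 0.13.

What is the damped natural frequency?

ωd = ωn√(1 - ζ²) = 25√(1 - 0.13²) = 24.79 rad/s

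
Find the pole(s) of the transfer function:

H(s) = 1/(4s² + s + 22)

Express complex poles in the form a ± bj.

Discriminant = 1² - 4×4×22 = 1 - 352 = -351 < 0, so the poles are a complex conjugate pair s = (-1 ± j√351)/(2×4). Real part = -1/(2×4) = -1/8 = -0.125; imaginary part = ±√351/(2×4) ≈ 2.3419. Poles: s = -0.125 ± 2.3419j.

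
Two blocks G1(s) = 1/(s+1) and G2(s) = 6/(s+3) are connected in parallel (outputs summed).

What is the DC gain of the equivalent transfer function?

Parallel: G_eq = G1 + G2. DC gain = G1(0) + G2(0) = 1/1 + 6/3 = 1 + 2 = 3.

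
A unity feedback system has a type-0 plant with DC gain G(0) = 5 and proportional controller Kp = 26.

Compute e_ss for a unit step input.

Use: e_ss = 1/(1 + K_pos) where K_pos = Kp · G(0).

K_pos = Kp · G(0) = 26 × 5 = 130. e_ss = 1/(1 + 130) = 0.0076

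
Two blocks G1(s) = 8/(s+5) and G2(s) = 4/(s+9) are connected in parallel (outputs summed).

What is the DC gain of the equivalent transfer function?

Parallel: G_eq = G1 + G2. DC gain = G1(0) + G2(0) = 8/5 + 4/9 = 1.6 + 0.4444 = 2.0444.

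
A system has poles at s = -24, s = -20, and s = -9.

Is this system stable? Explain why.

All poles are in the left half-plane. System is stable.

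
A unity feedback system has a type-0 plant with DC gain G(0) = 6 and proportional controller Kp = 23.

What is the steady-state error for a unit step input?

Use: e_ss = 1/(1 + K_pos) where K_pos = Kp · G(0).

K_pos = Kp · G(0) = 23 × 6 = 138. e_ss = 1/(1 + 138) = 0.0072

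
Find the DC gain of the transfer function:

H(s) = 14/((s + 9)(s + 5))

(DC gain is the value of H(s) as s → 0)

DC gain = H(0) = 14/(9 × 5) = 14/45 = 0.3111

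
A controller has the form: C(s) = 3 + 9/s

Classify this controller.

This is a Proportional-Integral (PI) controller.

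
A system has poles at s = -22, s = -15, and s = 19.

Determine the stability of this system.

Pole(s) at s = 19 are not in the left half-plane. System is unstable.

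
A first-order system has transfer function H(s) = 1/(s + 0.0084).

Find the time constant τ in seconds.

For H(s) = 1/(s + 1/τ), the pole is at -1/τ = -0.0084, so τ = 1/0.0084 = 119 s.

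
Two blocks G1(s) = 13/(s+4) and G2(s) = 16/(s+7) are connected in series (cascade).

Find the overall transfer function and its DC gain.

Series: multiply transfer functions. G_eq = 13/(s+4) × 16/(s+7) = 208/((s+4)(s+7)). DC gain = 208/(4×7) = 7.4286.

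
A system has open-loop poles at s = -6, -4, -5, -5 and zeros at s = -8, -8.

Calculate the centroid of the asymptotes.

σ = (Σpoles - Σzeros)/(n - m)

σ = (Σpoles - Σzeros)/(n - m) = (-20 - (-16))/(4 - 2) = -4/2 = -2.0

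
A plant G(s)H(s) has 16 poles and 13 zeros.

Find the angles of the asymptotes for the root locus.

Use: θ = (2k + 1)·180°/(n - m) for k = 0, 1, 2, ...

n - m = 16 - 13 = 3. Angles: θk = (2k + 1)·180°/3 = 60°, 180°, 300°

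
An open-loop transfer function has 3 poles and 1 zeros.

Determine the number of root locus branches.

Root locus has n branches where n = number of poles = 3.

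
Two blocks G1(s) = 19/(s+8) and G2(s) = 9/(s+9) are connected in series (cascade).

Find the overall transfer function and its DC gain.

Series: multiply transfer functions. G_eq = 19/(s+8) × 9/(s+9) = 171/((s+8)(s+9)). DC gain = 171/(8×9) = 2.375.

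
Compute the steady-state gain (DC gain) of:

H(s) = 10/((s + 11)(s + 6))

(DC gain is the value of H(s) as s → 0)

DC gain = H(0) = 10/(11 × 6) = 10/66 = 0.1515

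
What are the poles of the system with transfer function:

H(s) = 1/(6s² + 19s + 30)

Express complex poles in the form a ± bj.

Discriminant = 19² - 4×6×30 = 361 - 720 = -359 < 0, so the poles are a complex conjugate pair s = (-19 ± j√359)/(2×6). Real part = -19/(2×6) = -19/12 ≈ -1.5833; imaginary part = ±√359/(2×6) ≈ 1.5789. Poles: s = -1.5833 ± 1.5789j.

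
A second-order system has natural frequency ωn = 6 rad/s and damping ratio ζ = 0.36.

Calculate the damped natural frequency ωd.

ωd = ωn√(1 - ζ²) = 6√(1 - 0.36²) = 5.6 rad/s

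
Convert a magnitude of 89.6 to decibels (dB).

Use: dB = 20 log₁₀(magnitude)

dB = 20 log₁₀(89.6) = 39.0 dB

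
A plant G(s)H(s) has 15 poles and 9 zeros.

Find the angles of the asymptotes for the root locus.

n - m = 15 - 9 = 6. Angles: θk = (2k + 1)·180°/6 = 30°, 90°, 150°, 210°, 270°, 330°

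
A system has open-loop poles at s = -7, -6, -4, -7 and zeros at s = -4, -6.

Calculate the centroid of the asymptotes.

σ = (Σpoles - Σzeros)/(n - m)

σ = (Σpoles - Σzeros)/(n - m) = (-24 - (-10))/(4 - 2) = -14/2 = -7.0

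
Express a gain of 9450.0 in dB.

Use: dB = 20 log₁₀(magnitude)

dB = 20 log₁₀(9450.0) = 79.5 dB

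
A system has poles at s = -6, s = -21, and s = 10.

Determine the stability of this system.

Pole(s) at s = 10 are not in the left half-plane. System is unstable.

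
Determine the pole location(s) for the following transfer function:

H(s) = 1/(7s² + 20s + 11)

Discriminant = 20² - 4×7×11 = 400 - 308 = 92 > 0, so two distinct real poles. Using quadratic formula: s = (-20 ± √92)/(2×7) = (-20 ± √92)/14, with √92 ≈ 9.5917. s₁ ≈ -0.7435, s₂ ≈ -2.1137. Poles: s₁ = -0.7435, s₂ = -2.1137.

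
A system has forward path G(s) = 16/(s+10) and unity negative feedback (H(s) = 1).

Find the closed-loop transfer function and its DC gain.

T(s) = G/(1+GH) = [16/(s+10)] / [1 + 16/(s+10)] = 16/(s+10+16) = 16/(s+26). DC gain = 16/26 = 0.6154.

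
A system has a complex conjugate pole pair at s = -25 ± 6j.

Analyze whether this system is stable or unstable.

Real part of poles is -25 (< 0, left half-plane). Stable.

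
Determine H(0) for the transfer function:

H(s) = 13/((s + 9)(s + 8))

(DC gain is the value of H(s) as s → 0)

DC gain = H(0) = 13/(9 × 8) = 13/72 = 0.1806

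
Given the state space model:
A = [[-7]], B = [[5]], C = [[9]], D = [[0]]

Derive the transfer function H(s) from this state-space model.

(sI - A)⁻¹ = 1/(s + 7). H(s) = 9 × 5/(s + 7) + 0 = 45/(s + 7).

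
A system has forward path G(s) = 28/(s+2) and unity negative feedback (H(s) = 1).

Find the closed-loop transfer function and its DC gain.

T(s) = G/(1+GH) = [28/(s+2)] / [1 + 28/(s+2)] = 28/(s+2+28) = 28/(s+30). DC gain = 28/30 = 0.9333.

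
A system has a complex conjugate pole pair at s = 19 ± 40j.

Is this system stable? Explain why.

Real part of poles is 19 (> 0, right half-plane). Unstable.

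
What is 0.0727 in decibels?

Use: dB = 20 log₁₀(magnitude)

dB = 20 log₁₀(0.0727) = -22.8 dB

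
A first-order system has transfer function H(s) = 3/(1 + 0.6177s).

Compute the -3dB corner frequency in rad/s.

Corner frequency = 1/τ = 1/0.6177 = 1.619 rad/s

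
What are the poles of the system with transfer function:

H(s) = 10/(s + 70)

Pole is where denominator = 0: s + 70 = 0, so s = -70.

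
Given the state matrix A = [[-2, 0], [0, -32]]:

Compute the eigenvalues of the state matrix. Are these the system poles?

For diagonal matrix, eigenvalues are diagonal entries: λ₁ = -2, λ₂ = -32. Eigenvalues of A = system poles.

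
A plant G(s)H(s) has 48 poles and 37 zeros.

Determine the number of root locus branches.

Root locus has n branches where n = number of poles = 48.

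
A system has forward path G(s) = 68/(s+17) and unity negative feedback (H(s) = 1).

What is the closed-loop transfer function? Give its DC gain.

T(s) = G/(1+GH) = [68/(s+17)] / [1 + 68/(s+17)] = 68/(s+17+68) = 68/(s+85). DC gain = 68/85 = 0.8.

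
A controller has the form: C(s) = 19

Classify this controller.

This is a Proportional (P) controller.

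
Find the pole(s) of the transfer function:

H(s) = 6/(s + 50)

Pole is where denominator = 0: s + 50 = 0, so s = -50.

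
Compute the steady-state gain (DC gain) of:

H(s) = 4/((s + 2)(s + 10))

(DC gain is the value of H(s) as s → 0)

DC gain = H(0) = 4/(2 × 10) = 4/20 = 0.2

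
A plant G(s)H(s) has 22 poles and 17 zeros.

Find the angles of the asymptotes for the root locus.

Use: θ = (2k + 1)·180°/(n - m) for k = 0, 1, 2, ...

n - m = 22 - 17 = 5. Angles: θk = (2k + 1)·180°/5 = 36°, 108°, 180°, 252°, 324°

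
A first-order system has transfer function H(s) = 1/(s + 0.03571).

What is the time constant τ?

For H(s) = 1/(s + 1/τ), the pole is at -1/τ = -0.03571, so τ = 1/0.03571 = 28 s.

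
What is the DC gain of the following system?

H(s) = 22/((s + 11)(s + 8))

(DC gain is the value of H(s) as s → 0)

DC gain = H(0) = 22/(11 × 8) = 22/88 = 0.25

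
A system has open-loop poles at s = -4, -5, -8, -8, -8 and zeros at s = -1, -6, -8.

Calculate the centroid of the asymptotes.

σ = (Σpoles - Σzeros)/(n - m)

σ = (Σpoles - Σzeros)/(n - m) = (-33 - (-15))/(5 - 3) = -18/2 = -9.0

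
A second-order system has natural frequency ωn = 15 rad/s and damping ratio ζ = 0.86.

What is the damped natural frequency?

ωd = ωn√(1 - ζ²) = 15√(1 - 0.86²) = 7.65 rad/s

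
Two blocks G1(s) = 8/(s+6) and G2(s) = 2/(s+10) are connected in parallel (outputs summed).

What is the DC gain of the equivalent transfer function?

Parallel: G_eq = G1 + G2. DC gain = G1(0) + G2(0) = 8/6 + 2/10 = 1.3333 + 0.2 = 1.5333.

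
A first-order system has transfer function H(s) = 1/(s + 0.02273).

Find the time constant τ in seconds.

For H(s) = 1/(s + 1/τ), the pole is at -1/τ = -0.02273, so τ = 1/0.02273 = 43.99 s.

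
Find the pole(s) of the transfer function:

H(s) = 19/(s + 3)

Pole is where denominator = 0: s + 3 = 0, so s = -3.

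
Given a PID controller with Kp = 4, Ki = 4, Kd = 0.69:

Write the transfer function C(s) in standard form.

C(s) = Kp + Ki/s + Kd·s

Substituting values: C(s) = 4 + 4/s + 0.69s = (0.69s² + 4s + 4)/s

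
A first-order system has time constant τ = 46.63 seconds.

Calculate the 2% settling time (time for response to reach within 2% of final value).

For first-order system, 2% settling time ≈ 4τ = 4 × 46.63 = 186.52 s.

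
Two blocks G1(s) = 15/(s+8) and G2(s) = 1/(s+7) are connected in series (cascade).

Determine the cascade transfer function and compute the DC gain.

Series: multiply transfer functions. G_eq = 15/(s+8) × 1/(s+7) = 15/((s+8)(s+7)). DC gain = 15/(8×7) = 0.2679.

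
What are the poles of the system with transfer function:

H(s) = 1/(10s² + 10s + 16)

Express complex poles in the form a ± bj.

Discriminant = 10² - 4×10×16 = 100 - 640 = -540 < 0, so the poles are a complex conjugate pair s = (-10 ± j√540)/(2×10). Real part = -10/(2×10) = -10/20 = -0.5; imaginary part = ±√540/(2×10) ≈ 1.1619. Poles: s = -0.5 ± 1.1619j.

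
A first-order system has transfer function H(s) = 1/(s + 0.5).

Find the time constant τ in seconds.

For H(s) = 1/(s + 1/τ), the pole is at -1/τ = -0.5, so τ = 1/0.5 = 2 s.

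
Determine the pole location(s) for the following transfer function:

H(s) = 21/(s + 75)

Pole is where denominator = 0: s + 75 = 0, so s = -75.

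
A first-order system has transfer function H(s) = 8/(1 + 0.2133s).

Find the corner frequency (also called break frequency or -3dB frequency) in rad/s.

Corner frequency = 1/τ = 1/0.2133 = 4.688 rad/s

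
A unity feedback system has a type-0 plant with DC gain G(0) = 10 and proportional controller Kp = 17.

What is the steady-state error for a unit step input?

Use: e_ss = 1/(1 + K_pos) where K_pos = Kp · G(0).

K_pos = Kp · G(0) = 17 × 10 = 170. e_ss = 1/(1 + 170) = 0.0058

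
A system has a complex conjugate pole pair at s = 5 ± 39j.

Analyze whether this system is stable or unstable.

Real part of poles is 5 (> 0, right half-plane). Unstable.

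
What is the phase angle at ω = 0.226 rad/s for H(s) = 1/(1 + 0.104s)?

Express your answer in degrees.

Phase = -arctan(ωτ) = -arctan(0.226 × 0.104) = -1.3°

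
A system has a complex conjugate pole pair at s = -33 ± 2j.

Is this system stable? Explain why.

Real part of poles is -33 (< 0, left half-plane). Stable.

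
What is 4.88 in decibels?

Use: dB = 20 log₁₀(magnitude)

dB = 20 log₁₀(4.88) = 13.8 dB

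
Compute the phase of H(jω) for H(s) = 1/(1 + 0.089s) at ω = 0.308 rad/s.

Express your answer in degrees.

Phase = -arctan(ωτ) = -arctan(0.308 × 0.089) = -1.6°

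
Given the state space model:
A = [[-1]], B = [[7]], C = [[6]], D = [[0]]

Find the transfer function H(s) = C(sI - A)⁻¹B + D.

(sI - A)⁻¹ = 1/(s + 1). H(s) = 6 × 7/(s + 1) + 0 = 42/(s + 1).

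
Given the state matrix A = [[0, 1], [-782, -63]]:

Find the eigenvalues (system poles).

det(A - λI) = λ² - (-63)λ + 782 = (λ - (-17))(λ - (-46)). Eigenvalues: -17, -46.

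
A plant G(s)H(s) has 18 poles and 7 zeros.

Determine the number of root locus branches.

Root locus has n branches where n = number of poles = 18.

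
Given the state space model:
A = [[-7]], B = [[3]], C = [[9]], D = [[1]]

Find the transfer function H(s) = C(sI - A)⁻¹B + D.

(sI - A)⁻¹ = 1/(s + 7). H(s) = 9×3/(s + 7) + 1 = (s + 34)/(s + 7).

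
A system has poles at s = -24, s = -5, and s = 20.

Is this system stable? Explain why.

Pole(s) at s = 20 are not in the left half-plane. System is unstable.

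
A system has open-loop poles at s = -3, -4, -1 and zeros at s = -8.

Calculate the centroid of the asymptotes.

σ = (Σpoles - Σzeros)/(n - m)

σ = (Σpoles - Σzeros)/(n - m) = (-8 - (-8))/(3 - 1) = 0/2 = 0.0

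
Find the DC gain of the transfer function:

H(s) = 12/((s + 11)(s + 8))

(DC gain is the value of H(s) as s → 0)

DC gain = H(0) = 12/(11 × 8) = 12/88 = 0.1364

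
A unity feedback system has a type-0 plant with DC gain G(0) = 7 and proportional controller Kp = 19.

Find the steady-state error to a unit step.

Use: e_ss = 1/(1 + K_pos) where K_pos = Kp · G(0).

K_pos = Kp · G(0) = 19 × 7 = 133. e_ss = 1/(1 + 133) = 0.0075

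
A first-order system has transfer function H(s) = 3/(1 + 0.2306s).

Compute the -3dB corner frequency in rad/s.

Corner frequency = 1/τ = 1/0.2306 = 4.337 rad/s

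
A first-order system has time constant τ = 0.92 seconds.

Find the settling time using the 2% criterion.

For first-order system, 2% settling time ≈ 4τ = 4 × 0.92 = 3.68 s.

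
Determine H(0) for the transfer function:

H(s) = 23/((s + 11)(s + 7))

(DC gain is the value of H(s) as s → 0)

DC gain = H(0) = 23/(11 × 7) = 23/77 = 0.2987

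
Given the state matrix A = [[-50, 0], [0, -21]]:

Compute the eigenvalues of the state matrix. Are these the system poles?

For diagonal matrix, eigenvalues are diagonal entries: λ₁ = -50, λ₂ = -21. Eigenvalues of A = system poles.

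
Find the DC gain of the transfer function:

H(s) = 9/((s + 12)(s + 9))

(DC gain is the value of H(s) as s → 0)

DC gain = H(0) = 9/(12 × 9) = 9/108 = 0.0833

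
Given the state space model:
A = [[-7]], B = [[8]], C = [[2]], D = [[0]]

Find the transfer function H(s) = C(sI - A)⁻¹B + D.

(sI - A)⁻¹ = 1/(s + 7). H(s) = 2 × 8/(s + 7) + 0 = 16/(s + 7).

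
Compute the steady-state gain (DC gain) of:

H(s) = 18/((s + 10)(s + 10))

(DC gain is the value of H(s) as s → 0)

DC gain = H(0) = 18/(10 × 10) = 18/100 = 0.18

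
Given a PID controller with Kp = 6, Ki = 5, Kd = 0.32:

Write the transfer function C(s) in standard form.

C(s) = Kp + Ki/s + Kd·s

Substituting values: C(s) = 6 + 5/s + 0.32s = (0.32s² + 6s + 5)/s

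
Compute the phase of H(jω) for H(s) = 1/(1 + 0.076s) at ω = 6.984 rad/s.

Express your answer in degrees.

Phase = -arctan(ωτ) = -arctan(6.984 × 0.076) = -28.0°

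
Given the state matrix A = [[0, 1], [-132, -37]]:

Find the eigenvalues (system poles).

det(A - λI) = λ² - (-37)λ + 132 = (λ - (-4))(λ - (-33)). Eigenvalues: -4, -33.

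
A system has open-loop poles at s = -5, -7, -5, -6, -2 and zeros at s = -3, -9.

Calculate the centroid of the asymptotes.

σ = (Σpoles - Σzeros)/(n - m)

σ = (Σpoles - Σzeros)/(n - m) = (-25 - (-12))/(5 - 2) = -13/3 = -4.33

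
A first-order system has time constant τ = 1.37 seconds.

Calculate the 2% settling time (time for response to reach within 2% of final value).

For first-order system, 2% settling time ≈ 4τ = 4 × 1.37 = 5.48 s.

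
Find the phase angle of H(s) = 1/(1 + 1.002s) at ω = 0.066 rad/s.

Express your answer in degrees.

Phase = -arctan(ωτ) = -arctan(0.066 × 1.002) = -3.8°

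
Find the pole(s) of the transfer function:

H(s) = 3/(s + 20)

Pole is where denominator = 0: s + 20 = 0, so s = -20.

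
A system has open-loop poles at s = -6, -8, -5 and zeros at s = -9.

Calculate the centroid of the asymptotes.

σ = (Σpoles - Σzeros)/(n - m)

σ = (Σpoles - Σzeros)/(n - m) = (-19 - (-9))/(3 - 1) = -10/2 = -5.0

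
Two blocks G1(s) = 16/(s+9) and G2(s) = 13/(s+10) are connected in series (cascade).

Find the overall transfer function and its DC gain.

Series: multiply transfer functions. G_eq = 16/(s+9) × 13/(s+10) = 208/((s+9)(s+10)). DC gain = 208/(9×10) = 2.3111.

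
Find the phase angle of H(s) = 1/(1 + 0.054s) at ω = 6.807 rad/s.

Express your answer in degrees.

Phase = -arctan(ωτ) = -arctan(6.807 × 0.054) = -20.2°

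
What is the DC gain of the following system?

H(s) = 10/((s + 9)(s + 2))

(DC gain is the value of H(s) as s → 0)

DC gain = H(0) = 10/(9 × 2) = 10/18 = 0.5556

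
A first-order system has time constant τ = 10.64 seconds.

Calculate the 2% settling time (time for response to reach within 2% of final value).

For first-order system, 2% settling time ≈ 4τ = 4 × 10.64 = 42.56 s.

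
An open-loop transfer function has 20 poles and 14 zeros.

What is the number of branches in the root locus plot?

Root locus has n branches where n = number of poles = 20.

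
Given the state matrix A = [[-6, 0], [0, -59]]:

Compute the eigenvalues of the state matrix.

For diagonal matrix, eigenvalues are diagonal entries: λ₁ = -6, λ₂ = -59.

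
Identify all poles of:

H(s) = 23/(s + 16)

Pole is where denominator = 0: s + 16 = 0, so s = -16.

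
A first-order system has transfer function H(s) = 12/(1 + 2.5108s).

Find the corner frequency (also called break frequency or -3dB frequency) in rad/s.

Corner frequency = 1/τ = 1/2.5108 = 0.398 rad/s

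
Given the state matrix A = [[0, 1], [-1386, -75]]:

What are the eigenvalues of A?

det(A - λI) = λ² - (-75)λ + 1386 = (λ - (-42))(λ - (-33)). Eigenvalues: -42, -33.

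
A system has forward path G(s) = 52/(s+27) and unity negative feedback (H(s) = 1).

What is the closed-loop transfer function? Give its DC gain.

T(s) = G/(1+GH) = [52/(s+27)] / [1 + 52/(s+27)] = 52/(s+27+52) = 52/(s+79). DC gain = 52/79 = 0.6582.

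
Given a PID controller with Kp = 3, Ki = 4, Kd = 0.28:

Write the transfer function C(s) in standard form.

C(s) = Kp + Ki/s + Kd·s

Substituting values: C(s) = 3 + 4/s + 0.28s = (0.28s² + 3s + 4)/s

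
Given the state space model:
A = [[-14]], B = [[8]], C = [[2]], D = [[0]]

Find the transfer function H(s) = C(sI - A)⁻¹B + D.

(sI - A)⁻¹ = 1/(s + 14). H(s) = 2 × 8/(s + 14) + 0 = 16/(s + 14).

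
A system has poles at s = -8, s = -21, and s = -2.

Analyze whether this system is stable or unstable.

All poles are in the left half-plane. System is stable.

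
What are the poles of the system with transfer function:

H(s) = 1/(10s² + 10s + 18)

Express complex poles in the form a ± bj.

Discriminant = 10² - 4×10×18 = 100 - 720 = -620 < 0, so the poles are a complex conjugate pair s = (-10 ± j√620)/(2×10). Real part = -10/(2×10) = -10/20 = -0.5; imaginary part = ±√620/(2×10) ≈ 1.2450. Poles: s = -0.5 ± 1.2450j.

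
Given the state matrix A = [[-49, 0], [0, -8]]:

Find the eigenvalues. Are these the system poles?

For diagonal matrix, eigenvalues are diagonal entries: λ₁ = -49, λ₂ = -8. Eigenvalues of A = system poles.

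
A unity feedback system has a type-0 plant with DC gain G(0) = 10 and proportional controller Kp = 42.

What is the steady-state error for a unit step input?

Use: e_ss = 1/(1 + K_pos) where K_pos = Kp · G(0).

K_pos = Kp · G(0) = 42 × 10 = 420. e_ss = 1/(1 + 420) = 0.0024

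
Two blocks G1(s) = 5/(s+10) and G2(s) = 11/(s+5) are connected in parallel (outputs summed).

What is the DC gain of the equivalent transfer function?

Parallel: G_eq = G1 + G2. DC gain = G1(0) + G2(0) = 5/10 + 11/5 = 0.5 + 2.2 = 2.7.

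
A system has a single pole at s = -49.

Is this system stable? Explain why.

Pole at s = -49 is in the left half-plane. Stable.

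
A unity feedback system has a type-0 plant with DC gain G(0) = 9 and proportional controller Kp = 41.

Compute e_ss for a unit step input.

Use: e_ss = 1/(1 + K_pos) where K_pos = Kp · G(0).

K_pos = Kp · G(0) = 41 × 9 = 369. e_ss = 1/(1 + 369) = 0.0027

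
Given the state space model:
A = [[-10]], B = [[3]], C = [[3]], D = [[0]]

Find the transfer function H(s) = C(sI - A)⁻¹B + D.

(sI - A)⁻¹ = 1/(s + 10). H(s) = 3 × 3/(s + 10) + 0 = 9/(s + 10).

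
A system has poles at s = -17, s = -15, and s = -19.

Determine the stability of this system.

All poles are in the left half-plane. System is stable.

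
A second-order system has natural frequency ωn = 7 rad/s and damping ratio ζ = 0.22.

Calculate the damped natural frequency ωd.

ωd = ωn√(1 - ζ²) = 7√(1 - 0.22²) = 6.83 rad/s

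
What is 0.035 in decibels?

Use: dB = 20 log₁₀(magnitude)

dB = 20 log₁₀(0.035) = -29.1 dB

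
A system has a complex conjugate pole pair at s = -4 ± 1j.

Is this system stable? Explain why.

Real part of poles is -4 (< 0, left half-plane). Stable.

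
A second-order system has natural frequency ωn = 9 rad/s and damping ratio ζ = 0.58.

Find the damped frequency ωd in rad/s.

ωd = ωn√(1 - ζ²) = 9√(1 - 0.58²) = 7.33 rad/s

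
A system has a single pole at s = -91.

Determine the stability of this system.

Pole at s = -91 is in the left half-plane. Stable.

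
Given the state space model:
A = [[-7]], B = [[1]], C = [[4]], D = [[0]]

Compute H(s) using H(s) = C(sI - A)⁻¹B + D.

(sI - A)⁻¹ = 1/(s + 7). H(s) = 4 × 1/(s + 7) + 0 = 4/(s + 7).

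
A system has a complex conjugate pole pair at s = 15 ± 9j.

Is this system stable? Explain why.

Real part of poles is 15 (> 0, right half-plane). Unstable.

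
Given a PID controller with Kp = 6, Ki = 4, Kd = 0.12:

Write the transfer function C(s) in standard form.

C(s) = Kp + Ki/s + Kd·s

Substituting values: C(s) = 6 + 4/s + 0.12s = (0.12s² + 6s + 4)/s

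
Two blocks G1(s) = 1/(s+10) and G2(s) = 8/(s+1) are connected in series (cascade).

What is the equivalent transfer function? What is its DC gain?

Series: multiply transfer functions. G_eq = 1/(s+10) × 8/(s+1) = 8/((s+10)(s+1)). DC gain = 8/(10×1) = 0.8.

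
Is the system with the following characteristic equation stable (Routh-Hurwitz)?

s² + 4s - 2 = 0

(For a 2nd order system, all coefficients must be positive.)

Coefficients: 1, 4, -2. c=-2 not positive, so system is unstable.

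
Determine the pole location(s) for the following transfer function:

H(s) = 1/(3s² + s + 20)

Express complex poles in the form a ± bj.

Discriminant = 1² - 4×3×20 = 1 - 240 = -239 < 0, so the poles are a complex conjugate pair s = (-1 ± j√239)/(2×3). Real part = -1/(2×3) = -1/6 ≈ -0.1667; imaginary part = ±√239/(2×3) ≈ 2.5766. Poles: s = -0.1667 ± 2.5766j.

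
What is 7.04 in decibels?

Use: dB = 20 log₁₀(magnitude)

dB = 20 log₁₀(7.04) = 17.0 dB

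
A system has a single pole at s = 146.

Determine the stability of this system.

Pole at s = 146 is in the right half-plane. Unstable.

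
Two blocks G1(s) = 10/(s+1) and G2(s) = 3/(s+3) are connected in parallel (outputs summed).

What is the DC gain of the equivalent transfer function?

Parallel: G_eq = G1 + G2. DC gain = G1(0) + G2(0) = 10/1 + 3/3 = 10 + 1 = 11.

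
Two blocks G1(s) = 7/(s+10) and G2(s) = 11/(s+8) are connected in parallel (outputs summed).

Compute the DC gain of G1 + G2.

Parallel: G_eq = G1 + G2. DC gain = G1(0) + G2(0) = 7/10 + 11/8 = 0.7 + 1.375 = 2.075.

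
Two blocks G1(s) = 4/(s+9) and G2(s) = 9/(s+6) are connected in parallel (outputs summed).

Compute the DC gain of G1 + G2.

Parallel: G_eq = G1 + G2. DC gain = G1(0) + G2(0) = 4/9 + 9/6 = 0.4444 + 1.5 = 1.9444.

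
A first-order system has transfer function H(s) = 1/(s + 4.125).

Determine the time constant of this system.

For H(s) = 1/(s + 1/τ), the pole is at -1/τ = -4.125, so τ = 1/4.125 = 0.2424 s.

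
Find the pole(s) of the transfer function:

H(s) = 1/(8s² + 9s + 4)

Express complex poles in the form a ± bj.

Discriminant = 9² - 4×8×4 = 81 - 128 = -47 < 0, so the poles are a complex conjugate pair s = (-9 ± j√47)/(2×8). Real part = -9/(2×8) = -9/16 = -0.5625; imaginary part = ±√47/(2×8) ≈ 0.4285. Poles: s = -0.5625 ± 0.4285j.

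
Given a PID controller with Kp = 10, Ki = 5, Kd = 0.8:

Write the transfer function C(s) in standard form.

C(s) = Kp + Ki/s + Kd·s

Substituting values: C(s) = 10 + 5/s + 0.8s = (0.8s² + 10s + 5)/s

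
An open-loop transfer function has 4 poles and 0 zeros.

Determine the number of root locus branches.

Root locus has n branches where n = number of poles = 4.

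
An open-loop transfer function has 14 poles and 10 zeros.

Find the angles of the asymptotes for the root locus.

n - m = 14 - 10 = 4. Angles: θk = (2k + 1)·180°/4 = 45°, 135°, 225°, 315°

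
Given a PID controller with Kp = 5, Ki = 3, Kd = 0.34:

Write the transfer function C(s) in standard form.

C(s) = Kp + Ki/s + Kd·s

Substituting values: C(s) = 5 + 3/s + 0.34s = (0.34s² + 5s + 3)/s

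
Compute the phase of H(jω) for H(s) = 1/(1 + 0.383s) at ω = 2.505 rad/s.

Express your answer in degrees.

Phase = -arctan(ωτ) = -arctan(2.505 × 0.383) = -43.8°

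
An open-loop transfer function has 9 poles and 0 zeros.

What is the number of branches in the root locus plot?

Root locus has n branches where n = number of poles = 9.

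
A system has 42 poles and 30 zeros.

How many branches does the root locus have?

Root locus has n branches where n = number of poles = 42.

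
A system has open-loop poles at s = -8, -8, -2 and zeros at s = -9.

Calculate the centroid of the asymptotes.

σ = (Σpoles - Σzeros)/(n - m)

σ = (Σpoles - Σzeros)/(n - m) = (-18 - (-9))/(3 - 1) = -9/2 = -4.5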